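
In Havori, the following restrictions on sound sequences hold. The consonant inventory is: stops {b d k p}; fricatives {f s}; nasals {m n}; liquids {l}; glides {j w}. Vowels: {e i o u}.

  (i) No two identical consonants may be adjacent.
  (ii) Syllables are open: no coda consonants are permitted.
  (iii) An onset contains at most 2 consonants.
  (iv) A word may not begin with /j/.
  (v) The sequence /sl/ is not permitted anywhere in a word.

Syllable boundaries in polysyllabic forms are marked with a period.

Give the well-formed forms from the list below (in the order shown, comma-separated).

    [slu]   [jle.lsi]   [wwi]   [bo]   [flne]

[bo]

[slu] — violates constraint (v): contains banned sequence /sl/ → ill-formed
[jle.lsi] — violates constraint (iv): word begins with /j/ → ill-formed
[wwi] — violates constraint (i): adjacent identical consonants /ww/ → ill-formed
[bo] — σ1 onset /b/, coda /∅/ ok → well-formed
[flne] — violates constraint (iii): syllable 1 onset /fln/ has 3 consonants (> 2) → ill-formed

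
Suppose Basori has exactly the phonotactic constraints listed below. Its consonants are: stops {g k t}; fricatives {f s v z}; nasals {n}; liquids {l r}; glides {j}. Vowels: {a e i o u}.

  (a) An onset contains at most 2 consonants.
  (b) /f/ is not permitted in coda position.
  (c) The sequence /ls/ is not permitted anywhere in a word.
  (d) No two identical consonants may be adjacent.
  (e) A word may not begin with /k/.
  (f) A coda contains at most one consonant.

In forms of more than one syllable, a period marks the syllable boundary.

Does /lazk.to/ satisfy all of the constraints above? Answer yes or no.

no

/lazk.to/ — violates constraint (f): syllable 1 coda /zk/ has 2 consonants (> 1) → illicit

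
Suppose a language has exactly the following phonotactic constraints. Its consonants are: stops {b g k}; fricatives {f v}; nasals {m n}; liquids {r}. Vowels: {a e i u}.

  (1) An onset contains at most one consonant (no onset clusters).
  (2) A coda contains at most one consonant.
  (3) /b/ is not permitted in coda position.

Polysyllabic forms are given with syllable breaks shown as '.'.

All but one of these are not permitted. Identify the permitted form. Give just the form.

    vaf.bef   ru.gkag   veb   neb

vaf.bef — σ1 onset /v/, coda /f/ ok; σ2 onset /b/, coda /f/ ok → permitted
ru.gkag — violates constraint 1: syllable 2 onset /gk/ has 2 consonants (> 1) → not permitted
veb — violates constraint 3: syllable 1 coda contains /b/ → not permitted
neb — violates constraint 3: syllable 1 coda contains /b/ → not permitted

vaf.bef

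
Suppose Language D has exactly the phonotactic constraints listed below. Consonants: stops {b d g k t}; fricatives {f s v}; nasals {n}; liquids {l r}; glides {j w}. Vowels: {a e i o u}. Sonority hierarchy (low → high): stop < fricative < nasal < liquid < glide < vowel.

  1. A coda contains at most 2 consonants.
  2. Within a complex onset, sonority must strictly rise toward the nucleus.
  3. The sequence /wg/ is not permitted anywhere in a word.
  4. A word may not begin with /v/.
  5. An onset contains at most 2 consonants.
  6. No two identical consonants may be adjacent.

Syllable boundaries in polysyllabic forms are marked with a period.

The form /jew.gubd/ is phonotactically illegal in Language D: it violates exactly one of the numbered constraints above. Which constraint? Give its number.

/jew.gubd/: contains banned sequence /wg/.
This is a violation of constraint 3: "The sequence /wg/ is not permitted anywhere in a word."
The remaining constraints (1, 2, 4, 5, 6) are satisfied.

3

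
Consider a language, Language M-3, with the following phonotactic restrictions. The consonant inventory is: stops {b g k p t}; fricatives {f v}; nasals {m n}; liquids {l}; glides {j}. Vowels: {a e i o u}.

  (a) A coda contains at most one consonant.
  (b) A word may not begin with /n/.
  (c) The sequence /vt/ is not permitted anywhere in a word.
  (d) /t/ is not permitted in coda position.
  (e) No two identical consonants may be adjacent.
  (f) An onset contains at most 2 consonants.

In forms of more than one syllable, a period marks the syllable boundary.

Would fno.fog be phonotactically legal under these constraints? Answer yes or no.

fno.fog — σ1 onset /fn/ (2C), coda /∅/ ok; σ2 onset /f/, coda /g/ ok → phonotactically legal

yes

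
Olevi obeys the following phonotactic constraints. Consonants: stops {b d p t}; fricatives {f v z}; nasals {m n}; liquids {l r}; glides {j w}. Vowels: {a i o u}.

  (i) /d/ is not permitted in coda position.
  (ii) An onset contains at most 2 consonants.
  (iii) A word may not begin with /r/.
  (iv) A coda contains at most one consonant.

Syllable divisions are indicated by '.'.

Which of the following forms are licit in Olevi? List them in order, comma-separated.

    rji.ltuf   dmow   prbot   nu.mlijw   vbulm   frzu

rji.ltuf — violates constraint (iii): word begins with /r/ → illicit
dmow — σ1 onset /dm/ (2C), coda /w/ ok → licit
prbot — violates constraint (ii): syllable 1 onset /prb/ has 3 consonants (> 2) → illicit
nu.mlijw — violates constraint (iv): syllable 2 coda /jw/ has 2 consonants (> 1) → illicit
vbulm — violates constraint (iv): syllable 1 coda /lm/ has 2 consonants (> 1) → illicit
frzu — violates constraint (ii): syllable 1 onset /frz/ has 3 consonants (> 2) → illicit

dmow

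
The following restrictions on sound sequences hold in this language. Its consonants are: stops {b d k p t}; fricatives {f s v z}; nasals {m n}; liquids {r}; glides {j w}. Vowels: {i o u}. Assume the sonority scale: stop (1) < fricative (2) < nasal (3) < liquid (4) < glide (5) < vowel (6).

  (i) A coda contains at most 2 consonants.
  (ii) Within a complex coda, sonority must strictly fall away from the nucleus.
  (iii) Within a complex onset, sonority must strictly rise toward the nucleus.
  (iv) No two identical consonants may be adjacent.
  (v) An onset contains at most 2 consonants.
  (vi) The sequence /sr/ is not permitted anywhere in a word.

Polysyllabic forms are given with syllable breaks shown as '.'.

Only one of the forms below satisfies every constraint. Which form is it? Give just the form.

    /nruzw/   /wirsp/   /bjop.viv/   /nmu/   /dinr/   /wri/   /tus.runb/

/nruzw/ — violates constraint (ii): syllable 1 coda /zw/: /z/ (fricative, 2) → /w/ (glide, 5) does not fall → not permitted
/wirsp/ — violates constraint (i): syllable 1 coda /rsp/ has 3 consonants (> 2) → not permitted
/bjop.viv/ — σ1 onset /bj/ (1→5 rises), coda /p/ ok; σ2 onset /v/, coda /v/ ok → permitted
/nmu/ — violates constraint (iii): syllable 1 onset /nm/: /n/ (nasal, 3) → /m/ (nasal, 3) does not rise → not permitted
/dinr/ — violates constraint (ii): syllable 1 coda /nr/: /n/ (nasal, 3) → /r/ (liquid, 4) does not fall → not permitted
/wri/ — violates constraint (iii): syllable 1 onset /wr/: /w/ (glide, 5) → /r/ (liquid, 4) does not rise → not permitted
/tus.runb/ — violates constraint (vi): contains banned sequence /sr/ → not permitted

/bjop.viv/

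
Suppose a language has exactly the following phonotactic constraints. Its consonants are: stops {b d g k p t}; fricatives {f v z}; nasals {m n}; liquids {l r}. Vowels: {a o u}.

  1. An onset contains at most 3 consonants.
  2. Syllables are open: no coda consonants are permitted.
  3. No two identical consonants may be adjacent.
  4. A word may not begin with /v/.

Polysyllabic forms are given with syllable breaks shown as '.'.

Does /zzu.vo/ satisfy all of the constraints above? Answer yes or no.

/zzu.vo/ — violates constraint 3: adjacent identical consonants /zz/ → phonotactically illegal

no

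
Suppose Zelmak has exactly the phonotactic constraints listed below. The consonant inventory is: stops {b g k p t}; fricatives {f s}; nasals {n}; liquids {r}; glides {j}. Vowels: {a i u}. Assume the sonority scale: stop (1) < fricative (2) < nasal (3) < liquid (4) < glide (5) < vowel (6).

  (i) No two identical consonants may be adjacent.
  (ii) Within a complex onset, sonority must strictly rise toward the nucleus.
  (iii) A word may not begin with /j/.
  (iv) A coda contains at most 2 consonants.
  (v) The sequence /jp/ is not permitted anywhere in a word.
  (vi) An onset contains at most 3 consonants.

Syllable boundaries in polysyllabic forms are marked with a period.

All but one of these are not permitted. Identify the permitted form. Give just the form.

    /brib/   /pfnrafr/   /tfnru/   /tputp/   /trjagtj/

/brib/

/brib/ — σ1 onset /br/ (1→4 rises), coda /b/ ok → permitted
/pfnrafr/ — violates constraint (vi): syllable 1 onset /pfnr/ has 4 consonants (> 3) → not permitted
/tfnru/ — violates constraint (vi): syllable 1 onset /tfnr/ has 4 consonants (> 3) → not permitted
/tputp/ — violates constraint (ii): syllable 1 onset /tp/: /t/ (stop, 1) → /p/ (stop, 1) does not rise → not permitted
/trjagtj/ — violates constraint (iv): syllable 1 coda /gtj/ has 3 consonants (> 2) → not permitted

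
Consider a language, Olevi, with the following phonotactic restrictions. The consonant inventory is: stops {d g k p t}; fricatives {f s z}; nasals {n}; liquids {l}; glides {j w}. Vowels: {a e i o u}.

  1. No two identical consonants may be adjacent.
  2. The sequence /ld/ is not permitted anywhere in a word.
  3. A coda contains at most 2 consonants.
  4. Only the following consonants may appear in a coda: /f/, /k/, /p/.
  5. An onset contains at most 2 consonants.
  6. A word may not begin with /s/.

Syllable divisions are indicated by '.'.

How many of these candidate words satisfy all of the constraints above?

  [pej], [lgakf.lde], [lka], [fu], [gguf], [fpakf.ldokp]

[pej] — violates constraint 4: syllable 1 coda contains /j/, which is not a licensed coda consonant → illicit
[lgakf.lde] — violates constraint 2: contains banned sequence /ld/ → illicit
[lka] — σ1 onset /lk/ (2C), coda /∅/ ok → licit
[fu] — σ1 onset /f/, coda /∅/ ok → licit
[gguf] — violates constraint 1: adjacent identical consonants /gg/ → illicit
[fpakf.ldokp] — violates constraint 2: contains banned sequence /ld/ → illicit
Licit: [lka], [fu] → 2.

2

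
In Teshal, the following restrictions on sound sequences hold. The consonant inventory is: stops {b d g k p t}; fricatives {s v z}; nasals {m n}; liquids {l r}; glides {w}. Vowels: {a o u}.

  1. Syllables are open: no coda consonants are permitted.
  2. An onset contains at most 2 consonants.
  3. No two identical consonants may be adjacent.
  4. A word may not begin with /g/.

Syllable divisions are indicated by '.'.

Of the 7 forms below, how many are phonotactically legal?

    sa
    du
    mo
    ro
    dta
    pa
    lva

7

sa — σ1 onset /s/, coda /∅/ ok → phonotactically legal
du — σ1 onset /d/, coda /∅/ ok → phonotactically legal
mo — σ1 onset /m/, coda /∅/ ok → phonotactically legal
ro — σ1 onset /r/, coda /∅/ ok → phonotactically legal
dta — σ1 onset /dt/ (2C), coda /∅/ ok → phonotactically legal
pa — σ1 onset /p/, coda /∅/ ok → phonotactically legal
lva — σ1 onset /lv/ (2C), coda /∅/ ok → phonotactically legal
Phonotactically legal: sa, du, mo, ro, dta, pa, lva → 7.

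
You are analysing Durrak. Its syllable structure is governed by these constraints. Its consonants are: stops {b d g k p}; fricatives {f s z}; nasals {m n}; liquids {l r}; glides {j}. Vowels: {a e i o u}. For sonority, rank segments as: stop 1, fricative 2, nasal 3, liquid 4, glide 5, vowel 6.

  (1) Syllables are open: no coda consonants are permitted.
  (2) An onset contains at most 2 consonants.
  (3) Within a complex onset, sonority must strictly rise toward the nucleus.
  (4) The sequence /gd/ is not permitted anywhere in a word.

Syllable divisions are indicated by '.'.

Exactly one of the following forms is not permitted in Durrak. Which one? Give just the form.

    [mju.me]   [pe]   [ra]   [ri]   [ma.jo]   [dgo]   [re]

[mju.me] — σ1 onset /mj/ (3→5 rises), coda /∅/ ok; σ2 onset /m/, coda /∅/ ok → permitted
[pe] — σ1 onset /p/, coda /∅/ ok → permitted
[ra] — σ1 onset /r/, coda /∅/ ok → permitted
[ri] — σ1 onset /r/, coda /∅/ ok → permitted
[ma.jo] — σ1 onset /m/, coda /∅/ ok; σ2 onset /j/, coda /∅/ ok → permitted
[dgo] — violates constraint 3: syllable 1 onset /dg/: /d/ (stop, 1) → /g/ (stop, 1) does not rise → not permitted
[re] — σ1 onset /r/, coda /∅/ ok → permitted

[dgo]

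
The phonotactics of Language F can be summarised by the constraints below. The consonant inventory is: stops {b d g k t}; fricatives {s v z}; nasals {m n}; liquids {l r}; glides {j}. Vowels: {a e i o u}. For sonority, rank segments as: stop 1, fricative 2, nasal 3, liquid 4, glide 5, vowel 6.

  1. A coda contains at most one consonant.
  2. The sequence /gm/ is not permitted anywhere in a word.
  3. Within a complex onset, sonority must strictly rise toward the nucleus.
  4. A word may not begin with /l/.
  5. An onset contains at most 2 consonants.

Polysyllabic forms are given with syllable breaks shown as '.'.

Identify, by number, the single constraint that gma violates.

2

gma: contains banned sequence /gm/.
This is a violation of constraint 2: "The sequence /gm/ is not permitted anywhere in a word."
The remaining constraints (1, 3, 4, 5) are satisfied.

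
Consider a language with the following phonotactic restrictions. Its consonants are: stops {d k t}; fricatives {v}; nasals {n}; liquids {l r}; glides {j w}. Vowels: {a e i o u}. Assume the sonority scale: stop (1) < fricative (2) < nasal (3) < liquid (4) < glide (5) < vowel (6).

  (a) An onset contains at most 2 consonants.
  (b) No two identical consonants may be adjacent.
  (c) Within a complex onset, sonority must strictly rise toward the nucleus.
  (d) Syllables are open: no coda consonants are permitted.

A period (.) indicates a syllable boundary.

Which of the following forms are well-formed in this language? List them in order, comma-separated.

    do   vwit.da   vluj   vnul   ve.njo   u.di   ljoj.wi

do — σ1 onset /d/, coda /∅/ ok → well-formed
vwit.da — violates constraint (d): syllable 1 coda /t/ has 1 consonant (> 0) → ill-formed
vluj — violates constraint (d): syllable 1 coda /j/ has 1 consonant (> 0) → ill-formed
vnul — violates constraint (d): syllable 1 coda /l/ has 1 consonant (> 0) → ill-formed
ve.njo — σ1 onset /v/, coda /∅/ ok; σ2 onset /nj/ (3→5 rises), coda /∅/ ok → well-formed
u.di — σ1 onset /∅/, coda /∅/ ok; σ2 onset /d/, coda /∅/ ok → well-formed
ljoj.wi — violates constraint (d): syllable 1 coda /j/ has 1 consonant (> 0) → ill-formed

do, ve.njo, u.di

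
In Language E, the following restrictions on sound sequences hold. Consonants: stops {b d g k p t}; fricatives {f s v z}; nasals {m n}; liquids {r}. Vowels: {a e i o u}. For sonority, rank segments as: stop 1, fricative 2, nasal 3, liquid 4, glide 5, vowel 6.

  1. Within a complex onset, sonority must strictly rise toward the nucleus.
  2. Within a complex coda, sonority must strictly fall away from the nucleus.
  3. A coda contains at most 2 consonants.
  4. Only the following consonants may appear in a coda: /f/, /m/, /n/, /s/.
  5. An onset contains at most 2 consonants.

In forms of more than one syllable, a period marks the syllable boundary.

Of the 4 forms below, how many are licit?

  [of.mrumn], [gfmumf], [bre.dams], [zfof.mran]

[of.mrumn] — violates constraint 2: syllable 2 coda /mn/: /m/ (nasal, 3) → /n/ (nasal, 3) does not fall → illicit
[gfmumf] — violates constraint 5: syllable 1 onset /gfm/ has 3 consonants (> 2) → illicit
[bre.dams] — σ1 onset /br/ (1→4 rises), coda /∅/ ok; σ2 onset /d/, coda /ms/ (3→2 falls) ok → licit
[zfof.mran] — violates constraint 1: syllable 1 onset /zf/: /z/ (fricative, 2) → /f/ (fricative, 2) does not rise → illicit
Licit: [bre.dams] → 1.

1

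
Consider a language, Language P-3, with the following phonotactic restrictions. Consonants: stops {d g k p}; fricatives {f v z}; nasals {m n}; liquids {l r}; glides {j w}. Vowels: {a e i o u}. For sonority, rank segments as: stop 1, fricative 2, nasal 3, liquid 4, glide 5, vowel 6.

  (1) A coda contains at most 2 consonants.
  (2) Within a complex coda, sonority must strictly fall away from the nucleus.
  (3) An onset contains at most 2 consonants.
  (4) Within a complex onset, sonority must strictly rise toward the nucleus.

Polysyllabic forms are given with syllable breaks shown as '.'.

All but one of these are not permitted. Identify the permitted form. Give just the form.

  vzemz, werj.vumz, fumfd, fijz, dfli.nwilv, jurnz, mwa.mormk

fijz

vzemz — violates constraint 4: syllable 1 onset /vz/: /v/ (fricative, 2) → /z/ (fricative, 2) does not rise → not permitted
werj.vumz — violates constraint 2: syllable 1 coda /rj/: /r/ (liquid, 4) → /j/ (glide, 5) does not fall → not permitted
fumfd — violates constraint 1: syllable 1 coda /mfd/ has 3 consonants (> 2) → not permitted
fijz — σ1 onset /f/, coda /jz/ (5→2 falls) ok → permitted
dfli.nwilv — violates constraint 3: syllable 1 onset /dfl/ has 3 consonants (> 2) → not permitted
jurnz — violates constraint 1: syllable 1 coda /rnz/ has 3 consonants (> 2) → not permitted
mwa.mormk — violates constraint 1: syllable 2 coda /rmk/ has 3 consonants (> 2) → not permitted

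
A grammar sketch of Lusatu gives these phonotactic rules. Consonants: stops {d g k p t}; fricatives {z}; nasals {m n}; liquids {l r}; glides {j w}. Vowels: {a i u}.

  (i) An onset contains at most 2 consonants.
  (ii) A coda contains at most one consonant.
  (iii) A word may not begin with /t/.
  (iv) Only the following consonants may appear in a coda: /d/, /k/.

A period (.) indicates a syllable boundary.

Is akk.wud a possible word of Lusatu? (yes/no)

no

akk.wud — violates constraint (ii): syllable 1 coda /kk/ has 2 consonants (> 1) → phonotactically illegal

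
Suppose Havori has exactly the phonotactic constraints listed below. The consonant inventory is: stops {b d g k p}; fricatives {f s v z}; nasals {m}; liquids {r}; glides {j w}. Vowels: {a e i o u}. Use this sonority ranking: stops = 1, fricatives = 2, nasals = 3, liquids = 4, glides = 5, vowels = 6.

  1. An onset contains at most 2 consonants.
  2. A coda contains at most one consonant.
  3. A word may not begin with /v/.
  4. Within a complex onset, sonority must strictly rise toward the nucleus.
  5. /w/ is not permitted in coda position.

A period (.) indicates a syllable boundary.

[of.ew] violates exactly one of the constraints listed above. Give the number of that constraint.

5

[of.ew]: syllable 2 coda contains /w/.
This is a violation of constraint 5: "/w/ is not permitted in coda position."
The remaining constraints (1, 2, 3, 4) are satisfied.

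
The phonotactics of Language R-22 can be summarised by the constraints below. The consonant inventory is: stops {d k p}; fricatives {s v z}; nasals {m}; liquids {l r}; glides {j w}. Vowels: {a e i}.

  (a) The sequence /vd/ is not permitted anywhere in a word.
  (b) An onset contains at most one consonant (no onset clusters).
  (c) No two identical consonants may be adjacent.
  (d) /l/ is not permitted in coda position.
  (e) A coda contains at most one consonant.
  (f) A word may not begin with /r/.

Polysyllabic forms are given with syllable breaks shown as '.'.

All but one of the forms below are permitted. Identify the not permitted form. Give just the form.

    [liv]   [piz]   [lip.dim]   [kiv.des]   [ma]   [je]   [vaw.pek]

[liv] — σ1 onset /l/, coda /v/ ok → permitted
[piz] — σ1 onset /p/, coda /z/ ok → permitted
[lip.dim] — σ1 onset /l/, coda /p/ ok; σ2 onset /d/, coda /m/ ok → permitted
[kiv.des] — violates constraint (a): contains banned sequence /vd/ → not permitted
[ma] — σ1 onset /m/, coda /∅/ ok → permitted
[je] — σ1 onset /j/, coda /∅/ ok → permitted
[vaw.pek] — σ1 onset /v/, coda /w/ ok; σ2 onset /p/, coda /k/ ok → permitted

[kiv.des]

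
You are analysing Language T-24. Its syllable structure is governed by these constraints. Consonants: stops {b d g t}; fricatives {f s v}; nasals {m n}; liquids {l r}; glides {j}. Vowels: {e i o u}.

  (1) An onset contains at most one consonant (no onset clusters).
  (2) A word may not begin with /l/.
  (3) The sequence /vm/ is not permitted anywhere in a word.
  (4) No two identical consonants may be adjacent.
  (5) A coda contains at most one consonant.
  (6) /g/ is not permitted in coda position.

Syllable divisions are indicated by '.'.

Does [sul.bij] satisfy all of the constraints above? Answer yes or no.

yes

[sul.bij] — σ1 onset /s/, coda /l/ ok; σ2 onset /b/, coda /j/ ok → well-formed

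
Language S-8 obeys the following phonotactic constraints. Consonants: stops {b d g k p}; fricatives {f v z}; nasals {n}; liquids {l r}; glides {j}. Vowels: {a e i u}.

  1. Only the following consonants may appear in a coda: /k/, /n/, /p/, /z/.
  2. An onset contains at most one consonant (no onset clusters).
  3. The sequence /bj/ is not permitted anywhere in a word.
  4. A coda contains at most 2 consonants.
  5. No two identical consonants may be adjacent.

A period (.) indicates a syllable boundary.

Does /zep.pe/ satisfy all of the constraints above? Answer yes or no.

no

/zep.pe/ — violates constraint 5: adjacent identical consonants /pp/ → phonotactically illegal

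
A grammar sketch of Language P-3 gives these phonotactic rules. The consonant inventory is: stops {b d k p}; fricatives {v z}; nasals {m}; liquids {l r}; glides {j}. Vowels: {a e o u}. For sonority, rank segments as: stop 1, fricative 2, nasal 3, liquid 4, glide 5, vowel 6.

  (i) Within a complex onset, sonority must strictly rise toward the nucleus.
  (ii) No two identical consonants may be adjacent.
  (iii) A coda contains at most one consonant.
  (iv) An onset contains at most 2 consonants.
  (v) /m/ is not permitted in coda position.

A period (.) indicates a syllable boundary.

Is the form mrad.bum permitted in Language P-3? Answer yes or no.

no

mrad.bum — violates constraint (v): syllable 2 coda contains /m/ → not permitted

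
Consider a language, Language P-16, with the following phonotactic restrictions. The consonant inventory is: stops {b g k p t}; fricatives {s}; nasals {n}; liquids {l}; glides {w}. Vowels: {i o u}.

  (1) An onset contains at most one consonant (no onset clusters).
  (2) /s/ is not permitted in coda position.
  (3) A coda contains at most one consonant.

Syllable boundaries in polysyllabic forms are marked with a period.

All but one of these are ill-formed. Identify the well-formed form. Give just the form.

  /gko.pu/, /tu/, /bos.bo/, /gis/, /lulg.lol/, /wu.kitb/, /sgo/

/gko.pu/ — violates constraint 1: syllable 1 onset /gk/ has 2 consonants (> 1) → ill-formed
/tu/ — σ1 onset /t/, coda /∅/ ok → well-formed
/bos.bo/ — violates constraint 2: syllable 1 coda contains /s/ → ill-formed
/gis/ — violates constraint 2: syllable 1 coda contains /s/ → ill-formed
/lulg.lol/ — violates constraint 3: syllable 1 coda /lg/ has 2 consonants (> 1) → ill-formed
/wu.kitb/ — violates constraint 3: syllable 2 coda /tb/ has 2 consonants (> 1) → ill-formed
/sgo/ — violates constraint 1: syllable 1 onset /sg/ has 2 consonants (> 1) → ill-formed

/tu/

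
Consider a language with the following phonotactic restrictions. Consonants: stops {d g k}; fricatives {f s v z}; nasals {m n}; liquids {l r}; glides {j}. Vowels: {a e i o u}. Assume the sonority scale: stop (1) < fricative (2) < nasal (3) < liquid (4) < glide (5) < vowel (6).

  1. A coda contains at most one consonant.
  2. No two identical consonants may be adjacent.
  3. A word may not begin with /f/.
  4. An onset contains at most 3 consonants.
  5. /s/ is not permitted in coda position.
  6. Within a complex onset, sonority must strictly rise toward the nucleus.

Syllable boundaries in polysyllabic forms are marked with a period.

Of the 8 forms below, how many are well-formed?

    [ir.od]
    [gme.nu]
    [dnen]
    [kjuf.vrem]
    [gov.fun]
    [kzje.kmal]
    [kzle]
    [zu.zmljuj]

[ir.od] — σ1 onset /∅/, coda /r/ ok; σ2 onset /∅/, coda /d/ ok → well-formed
[gme.nu] — σ1 onset /gm/ (1→3 rises), coda /∅/ ok; σ2 onset /n/, coda /∅/ ok → well-formed
[dnen] — σ1 onset /dn/ (1→3 rises), coda /n/ ok → well-formed
[kjuf.vrem] — σ1 onset /kj/ (1→5 rises), coda /f/ ok; σ2 onset /vr/ (2→4 rises), coda /m/ ok → well-formed
[gov.fun] — σ1 onset /g/, coda /v/ ok; σ2 onset /f/, coda /n/ ok → well-formed
[kzje.kmal] — σ1 onset /kzj/ (1→2→5 rises), coda /∅/ ok; σ2 onset /km/ (1→3 rises), coda /l/ ok → well-formed
[kzle] — σ1 onset /kzl/ (1→2→4 rises), coda /∅/ ok → well-formed
[zu.zmljuj] — violates constraint 4: syllable 2 onset /zmlj/ has 4 consonants (> 3) → ill-formed
Well-formed: [ir.od], [gme.nu], [dnen], [kjuf.vrem], [gov.fun], [kzje.kmal], [kzle] → 7.

7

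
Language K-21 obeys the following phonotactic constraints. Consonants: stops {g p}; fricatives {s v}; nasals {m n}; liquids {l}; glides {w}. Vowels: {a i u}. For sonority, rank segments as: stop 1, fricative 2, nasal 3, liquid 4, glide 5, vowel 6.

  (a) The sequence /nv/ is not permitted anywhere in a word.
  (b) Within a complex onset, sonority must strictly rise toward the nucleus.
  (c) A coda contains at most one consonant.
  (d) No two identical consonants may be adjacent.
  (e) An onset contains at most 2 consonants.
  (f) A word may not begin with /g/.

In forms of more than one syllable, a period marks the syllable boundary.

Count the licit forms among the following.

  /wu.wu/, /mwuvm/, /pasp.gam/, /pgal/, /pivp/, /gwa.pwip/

1

/wu.wu/ — σ1 onset /w/, coda /∅/ ok; σ2 onset /w/, coda /∅/ ok → licit
/mwuvm/ — violates constraint (c): syllable 1 coda /vm/ has 2 consonants (> 1) → illicit
/pasp.gam/ — violates constraint (c): syllable 1 coda /sp/ has 2 consonants (> 1) → illicit
/pgal/ — violates constraint (b): syllable 1 onset /pg/: /p/ (stop, 1) → /g/ (stop, 1) does not rise → illicit
/pivp/ — violates constraint (c): syllable 1 coda /vp/ has 2 consonants (> 1) → illicit
/gwa.pwip/ — violates constraint (f): word begins with /g/ → illicit
Licit: /wu.wu/ → 1.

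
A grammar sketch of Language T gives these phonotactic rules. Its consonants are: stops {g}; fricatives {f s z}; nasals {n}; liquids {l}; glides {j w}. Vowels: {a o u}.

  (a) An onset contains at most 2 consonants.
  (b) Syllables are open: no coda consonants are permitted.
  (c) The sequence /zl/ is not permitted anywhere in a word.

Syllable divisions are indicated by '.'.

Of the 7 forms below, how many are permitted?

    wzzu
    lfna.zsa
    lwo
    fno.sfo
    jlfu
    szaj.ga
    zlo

wzzu — violates constraint (a): syllable 1 onset /wzz/ has 3 consonants (> 2) → not permitted
lfna.zsa — violates constraint (a): syllable 1 onset /lfn/ has 3 consonants (> 2) → not permitted
lwo — σ1 onset /lw/ (2C), coda /∅/ ok → permitted
fno.sfo — σ1 onset /fn/ (2C), coda /∅/ ok; σ2 onset /sf/ (2C), coda /∅/ ok → permitted
jlfu — violates constraint (a): syllable 1 onset /jlf/ has 3 consonants (> 2) → not permitted
szaj.ga — violates constraint (b): syllable 1 coda /j/ has 1 consonant (> 0) → not permitted
zlo — violates constraint (c): contains banned sequence /zl/ → not permitted
Permitted: lwo, fno.sfo → 2.

2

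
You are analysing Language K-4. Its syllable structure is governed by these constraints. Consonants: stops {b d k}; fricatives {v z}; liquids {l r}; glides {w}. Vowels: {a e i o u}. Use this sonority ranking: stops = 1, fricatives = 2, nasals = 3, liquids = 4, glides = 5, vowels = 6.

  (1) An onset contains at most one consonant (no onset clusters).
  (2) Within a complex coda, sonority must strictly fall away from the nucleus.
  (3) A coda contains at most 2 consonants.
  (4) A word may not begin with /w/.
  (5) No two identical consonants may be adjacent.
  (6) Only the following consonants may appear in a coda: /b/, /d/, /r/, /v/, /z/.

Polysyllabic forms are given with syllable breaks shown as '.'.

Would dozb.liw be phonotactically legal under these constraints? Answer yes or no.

no

dozb.liw — violates constraint 6: syllable 2 coda contains /w/, which is not a licensed coda consonant → phonotactically illegal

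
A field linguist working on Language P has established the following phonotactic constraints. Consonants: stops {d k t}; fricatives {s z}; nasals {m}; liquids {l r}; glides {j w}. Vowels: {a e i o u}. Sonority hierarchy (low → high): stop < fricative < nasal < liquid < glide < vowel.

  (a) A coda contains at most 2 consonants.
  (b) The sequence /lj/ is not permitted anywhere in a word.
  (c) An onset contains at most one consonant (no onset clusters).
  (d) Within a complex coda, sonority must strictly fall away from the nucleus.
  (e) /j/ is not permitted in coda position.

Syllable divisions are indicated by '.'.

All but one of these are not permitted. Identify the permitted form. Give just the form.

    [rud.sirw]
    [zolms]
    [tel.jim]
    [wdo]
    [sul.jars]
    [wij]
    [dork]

[rud.sirw] — violates constraint (d): syllable 2 coda /rw/: /r/ (liquid, 4) → /w/ (glide, 5) does not fall → not permitted
[zolms] — violates constraint (a): syllable 1 coda /lms/ has 3 consonants (> 2) → not permitted
[tel.jim] — violates constraint (b): contains banned sequence /lj/ → not permitted
[wdo] — violates constraint (c): syllable 1 onset /wd/ has 2 consonants (> 1) → not permitted
[sul.jars] — violates constraint (b): contains banned sequence /lj/ → not permitted
[wij] — violates constraint (e): syllable 1 coda contains /j/ → not permitted
[dork] — σ1 onset /d/, coda /rk/ (4→1 falls) ok → permitted

[dork]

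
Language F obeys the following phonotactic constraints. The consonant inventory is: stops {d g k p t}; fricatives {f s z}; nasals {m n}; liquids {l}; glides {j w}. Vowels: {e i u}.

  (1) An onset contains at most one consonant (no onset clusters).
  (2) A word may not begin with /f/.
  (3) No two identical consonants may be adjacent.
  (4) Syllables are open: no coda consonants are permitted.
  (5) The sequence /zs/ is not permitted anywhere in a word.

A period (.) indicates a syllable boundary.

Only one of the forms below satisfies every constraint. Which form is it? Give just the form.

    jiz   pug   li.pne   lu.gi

jiz — violates constraint 4: syllable 1 coda /z/ has 1 consonant (> 0) → illicit
pug — violates constraint 4: syllable 1 coda /g/ has 1 consonant (> 0) → illicit
li.pne — violates constraint 1: syllable 2 onset /pn/ has 2 consonants (> 1) → illicit
lu.gi — σ1 onset /l/, coda /∅/ ok; σ2 onset /g/, coda /∅/ ok → licit

lu.gi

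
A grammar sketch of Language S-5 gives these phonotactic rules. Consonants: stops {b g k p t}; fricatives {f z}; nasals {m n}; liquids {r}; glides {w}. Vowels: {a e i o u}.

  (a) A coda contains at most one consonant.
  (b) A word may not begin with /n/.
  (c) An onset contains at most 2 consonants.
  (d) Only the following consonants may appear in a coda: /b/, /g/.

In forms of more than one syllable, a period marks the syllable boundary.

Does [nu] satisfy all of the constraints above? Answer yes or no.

no

[nu] — violates constraint (b): word begins with /n/ → phonotactically illegal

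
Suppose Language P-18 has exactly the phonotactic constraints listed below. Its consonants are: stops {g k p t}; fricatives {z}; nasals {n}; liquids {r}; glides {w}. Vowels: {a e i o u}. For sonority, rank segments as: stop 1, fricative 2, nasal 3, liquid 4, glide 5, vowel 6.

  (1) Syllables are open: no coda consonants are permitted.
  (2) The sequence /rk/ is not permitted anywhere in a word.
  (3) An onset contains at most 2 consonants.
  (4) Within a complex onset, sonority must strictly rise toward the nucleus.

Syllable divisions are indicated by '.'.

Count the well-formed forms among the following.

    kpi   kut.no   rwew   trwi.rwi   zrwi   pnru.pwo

kpi — violates constraint 4: syllable 1 onset /kp/: /k/ (stop, 1) → /p/ (stop, 1) does not rise → ill-formed
kut.no — violates constraint 1: syllable 1 coda /t/ has 1 consonant (> 0) → ill-formed
rwew — violates constraint 1: syllable 1 coda /w/ has 1 consonant (> 0) → ill-formed
trwi.rwi — violates constraint 3: syllable 1 onset /trw/ has 3 consonants (> 2) → ill-formed
zrwi — violates constraint 3: syllable 1 onset /zrw/ has 3 consonants (> 2) → ill-formed
pnru.pwo — violates constraint 3: syllable 1 onset /pnr/ has 3 consonants (> 2) → ill-formed
No form is well-formed → 0.

0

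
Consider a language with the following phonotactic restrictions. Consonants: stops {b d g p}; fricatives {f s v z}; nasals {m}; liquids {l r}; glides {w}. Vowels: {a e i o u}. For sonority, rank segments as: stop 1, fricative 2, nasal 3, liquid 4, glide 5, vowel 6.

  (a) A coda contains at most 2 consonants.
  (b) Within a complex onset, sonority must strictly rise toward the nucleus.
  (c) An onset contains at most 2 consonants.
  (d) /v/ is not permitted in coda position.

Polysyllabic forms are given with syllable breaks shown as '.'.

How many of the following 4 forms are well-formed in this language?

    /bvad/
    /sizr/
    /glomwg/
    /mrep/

/bvad/ — σ1 onset /bv/ (1→2 rises), coda /d/ ok → well-formed
/sizr/ — σ1 onset /s/, coda /zr/ (2C) ok → well-formed
/glomwg/ — violates constraint (a): syllable 1 coda /mwg/ has 3 consonants (> 2) → ill-formed
/mrep/ — σ1 onset /mr/ (3→4 rises), coda /p/ ok → well-formed
Well-formed: /bvad/, /sizr/, /mrep/ → 3.

3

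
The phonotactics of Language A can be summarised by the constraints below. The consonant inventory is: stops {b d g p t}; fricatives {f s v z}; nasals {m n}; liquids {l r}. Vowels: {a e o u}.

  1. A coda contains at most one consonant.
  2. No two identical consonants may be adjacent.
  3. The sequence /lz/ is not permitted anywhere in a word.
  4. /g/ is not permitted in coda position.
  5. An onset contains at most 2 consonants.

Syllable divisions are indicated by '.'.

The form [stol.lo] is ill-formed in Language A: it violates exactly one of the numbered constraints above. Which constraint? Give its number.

2

[stol.lo]: adjacent identical consonants /ll/.
This is a violation of constraint 2: "No two identical consonants may be adjacent."
The remaining constraints (1, 3, 4, 5) are satisfied.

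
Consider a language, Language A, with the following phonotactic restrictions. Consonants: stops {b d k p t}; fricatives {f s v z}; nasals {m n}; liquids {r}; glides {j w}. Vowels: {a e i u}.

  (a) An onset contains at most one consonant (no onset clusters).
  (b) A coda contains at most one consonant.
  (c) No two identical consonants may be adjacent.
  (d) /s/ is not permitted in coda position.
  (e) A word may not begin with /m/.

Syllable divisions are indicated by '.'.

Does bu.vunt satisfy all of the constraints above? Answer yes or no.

bu.vunt — violates constraint (b): syllable 2 coda /nt/ has 2 consonants (> 1) → illicit

no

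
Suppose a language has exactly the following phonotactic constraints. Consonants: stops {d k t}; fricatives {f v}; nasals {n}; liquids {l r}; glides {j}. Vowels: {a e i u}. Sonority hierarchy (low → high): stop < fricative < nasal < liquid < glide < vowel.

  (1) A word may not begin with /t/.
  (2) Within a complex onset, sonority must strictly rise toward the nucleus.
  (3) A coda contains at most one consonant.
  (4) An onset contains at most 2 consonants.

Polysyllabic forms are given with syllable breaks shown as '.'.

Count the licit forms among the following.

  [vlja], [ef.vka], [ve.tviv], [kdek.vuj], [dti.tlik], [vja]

[vlja] — violates constraint 4: syllable 1 onset /vlj/ has 3 consonants (> 2) → illicit
[ef.vka] — violates constraint 2: syllable 2 onset /vk/: /v/ (fricative, 2) → /k/ (stop, 1) does not rise → illicit
[ve.tviv] — σ1 onset /v/, coda /∅/ ok; σ2 onset /tv/ (1→2 rises), coda /v/ ok → licit
[kdek.vuj] — violates constraint 2: syllable 1 onset /kd/: /k/ (stop, 1) → /d/ (stop, 1) does not rise → illicit
[dti.tlik] — violates constraint 2: syllable 1 onset /dt/: /d/ (stop, 1) → /t/ (stop, 1) does not rise → illicit
[vja] — σ1 onset /vj/ (2→5 rises), coda /∅/ ok → licit
Licit: [ve.tviv], [vja] → 2.

2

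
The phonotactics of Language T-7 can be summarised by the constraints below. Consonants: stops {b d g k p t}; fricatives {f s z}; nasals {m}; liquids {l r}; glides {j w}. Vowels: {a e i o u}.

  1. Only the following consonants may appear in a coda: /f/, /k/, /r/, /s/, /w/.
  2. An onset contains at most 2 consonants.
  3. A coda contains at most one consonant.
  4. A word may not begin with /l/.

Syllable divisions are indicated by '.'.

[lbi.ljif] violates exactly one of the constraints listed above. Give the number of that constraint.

[lbi.ljif]: word begins with /l/.
This is a violation of constraint 4: "A word may not begin with /l/."
The remaining constraints (1, 2, 3) are satisfied.

4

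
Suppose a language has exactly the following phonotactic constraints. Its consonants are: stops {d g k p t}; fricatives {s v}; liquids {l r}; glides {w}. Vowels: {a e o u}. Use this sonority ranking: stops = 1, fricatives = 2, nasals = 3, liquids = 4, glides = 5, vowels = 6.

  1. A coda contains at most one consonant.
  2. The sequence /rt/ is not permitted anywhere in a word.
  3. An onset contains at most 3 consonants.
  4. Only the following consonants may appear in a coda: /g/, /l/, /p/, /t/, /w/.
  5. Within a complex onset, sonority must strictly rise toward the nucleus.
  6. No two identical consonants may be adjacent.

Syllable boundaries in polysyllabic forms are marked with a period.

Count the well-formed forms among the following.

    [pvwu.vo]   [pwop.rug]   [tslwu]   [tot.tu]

2

[pvwu.vo] — σ1 onset /pvw/ (1→2→5 rises), coda /∅/ ok; σ2 onset /v/, coda /∅/ ok → well-formed
[pwop.rug] — σ1 onset /pw/ (1→5 rises), coda /p/ ok; σ2 onset /r/, coda /g/ ok → well-formed
[tslwu] — violates constraint 3: syllable 1 onset /tslw/ has 4 consonants (> 3) → ill-formed
[tot.tu] — violates constraint 6: adjacent identical consonants /tt/ → ill-formed
Well-formed: [pvwu.vo], [pwop.rug] → 2.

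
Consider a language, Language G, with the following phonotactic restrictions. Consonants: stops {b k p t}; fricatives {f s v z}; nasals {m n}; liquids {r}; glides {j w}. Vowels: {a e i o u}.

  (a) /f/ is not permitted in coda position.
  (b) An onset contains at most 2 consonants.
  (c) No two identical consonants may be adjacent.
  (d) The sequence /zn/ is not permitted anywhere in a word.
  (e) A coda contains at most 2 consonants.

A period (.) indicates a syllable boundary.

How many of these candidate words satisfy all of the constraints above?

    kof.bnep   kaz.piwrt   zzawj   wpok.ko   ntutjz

kof.bnep — violates constraint (a): syllable 1 coda contains /f/ → illicit
kaz.piwrt — violates constraint (e): syllable 2 coda /wrt/ has 3 consonants (> 2) → illicit
zzawj — violates constraint (c): adjacent identical consonants /zz/ → illicit
wpok.ko — violates constraint (c): adjacent identical consonants /kk/ → illicit
ntutjz — violates constraint (e): syllable 1 coda /tjz/ has 3 consonants (> 2) → illicit
No form is licit → 0.

0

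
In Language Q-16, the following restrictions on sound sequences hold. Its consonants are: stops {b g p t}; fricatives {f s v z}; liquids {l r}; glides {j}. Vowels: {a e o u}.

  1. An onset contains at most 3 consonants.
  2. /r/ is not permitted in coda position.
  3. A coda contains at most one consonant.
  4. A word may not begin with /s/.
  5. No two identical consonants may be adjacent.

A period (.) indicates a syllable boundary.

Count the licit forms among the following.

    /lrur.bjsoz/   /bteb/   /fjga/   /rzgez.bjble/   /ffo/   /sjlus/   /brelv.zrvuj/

2

/lrur.bjsoz/ — violates constraint 2: syllable 1 coda contains /r/ → illicit
/bteb/ — σ1 onset /bt/ (2C), coda /b/ ok → licit
/fjga/ — σ1 onset /fjg/ (3C), coda /∅/ ok → licit
/rzgez.bjble/ — violates constraint 1: syllable 2 onset /bjbl/ has 4 consonants (> 3) → illicit
/ffo/ — violates constraint 5: adjacent identical consonants /ff/ → illicit
/sjlus/ — violates constraint 4: word begins with /s/ → illicit
/brelv.zrvuj/ — violates constraint 3: syllable 1 coda /lv/ has 2 consonants (> 1) → illicit
Licit: /bteb/, /fjga/ → 2.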